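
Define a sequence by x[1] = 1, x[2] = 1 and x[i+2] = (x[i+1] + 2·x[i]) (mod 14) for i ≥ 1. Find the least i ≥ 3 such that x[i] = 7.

Listing terms: x[1] = 1, x[2] = 1, x[3] = 3, x[4] = 5, x[5] = 11, x[6] = 7, x[7] = 1, x[8] = 1.
The sequence repeats with period 6.
The value 7 first appears (with i ≥ 3) at x[6].

6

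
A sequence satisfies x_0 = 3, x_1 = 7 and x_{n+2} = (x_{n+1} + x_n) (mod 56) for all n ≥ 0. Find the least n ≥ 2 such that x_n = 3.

Listing terms: x_0 = 3,  x_1 = 7,  x_2 = 10,  x_3 = 17,  x_4 = 27,  x_5 = 44,  x_6 = 15,  x_7 = 3,  x_8 = 18,  x_9 = 21,  x_{10} = 39,  x_{11} = 4,  x_{12} = 43,  x_{13} = 47,  x_{14} = 34,  x_{15} = 25,  x_{16} = 3,  x_{17} = 28,  x_{18} = 31,  x_{19} = 3,  x_{20} = 34,  x_{21} = 37,  x_{22} = 15,  x_{23} = 52,  x_{24} = 11,  x_{25} = 7,  x_{26} = 18,  x_{27} = 25,  x_{28} = 43,  x_{29} = 12,  x_{30} = 55,  x_{31} = 11,  x_{32} = 10,  x_{33} = 21,  x_{34} = 31,  x_{35} = 52,  x_{36} = 27,  x_{37} = 23,  x_{38} = 50,  x_{39} = 17,  x_{40} = 11,  x_{41} = 28,  x_{42} = 39,  x_{43} = 11,  x_{44} = 50,  x_{45} = 5,  x_{46} = 55,  x_{47} = 4,  x_{48} = 3,  x_{49} = 7.
The sequence repeats with period 48.
The value 3 first appears (with n ≥ 2) at x_7.

7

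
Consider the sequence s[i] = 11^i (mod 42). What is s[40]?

Computing terms: s[0] = 1; s[1] = 11; s[2] = 37; s[3] = 29; s[4] = 25; s[5] = 23; s[6] = 1.
The sequence repeats with period 6.
(40 - 0) mod 6 = 4, so s[40] = s[4] = 25.

25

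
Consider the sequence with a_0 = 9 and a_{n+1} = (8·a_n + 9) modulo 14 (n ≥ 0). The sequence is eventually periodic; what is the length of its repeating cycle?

7

Computing terms: a_0 = 9; a_1 = 11; a_2 = 13; a_3 = 1; a_4 = 3; a_5 = 5; a_6 = 7; a_7 = 9.
Since a_7 = a_0 = 9, the sequence is periodic with period 7.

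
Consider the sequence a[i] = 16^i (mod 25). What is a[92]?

Computing terms: a[0] = 1; a[1] = 16; a[2] = 6; a[3] = 21; a[4] = 11; a[5] = 1.
The sequence repeats with period 5.
So a[92] = a[0 + ((92-0) mod 5)] = a[2] = 6.

6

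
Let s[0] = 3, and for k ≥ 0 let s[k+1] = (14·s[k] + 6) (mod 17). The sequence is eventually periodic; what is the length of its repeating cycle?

16

We have s[0] = 3,  s[1] = 14,  s[2] = 15,  s[3] = 12,  s[4] = 4,  s[5] = 11,  s[6] = 7,  s[7] = 2,  s[8] = 0,  s[9] = 6,  s[10] = 5,  s[11] = 8,  s[12] = 16,  s[13] = 9,  s[14] = 13,  s[15] = 1,  s[16] = 3.
The sequence repeats with period 16.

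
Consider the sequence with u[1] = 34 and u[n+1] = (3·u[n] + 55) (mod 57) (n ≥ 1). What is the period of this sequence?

Computing terms: u[1] = 34; u[2] = 43; u[3] = 13; u[4] = 37; u[5] = 52; u[6] = 40; u[7] = 4; u[8] = 10; u[9] = 28; u[10] = 25; u[11] = 16; u[12] = 46; u[13] = 22; u[14] = 7; u[15] = 19; u[16] = 55; u[17] = 49; u[18] = 31; u[19] = 34.
Since u[19] = u[1] = 34, the sequence is periodic with period 18.

18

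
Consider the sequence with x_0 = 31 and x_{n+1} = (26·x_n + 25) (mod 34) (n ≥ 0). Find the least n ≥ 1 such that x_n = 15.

Computing terms: x_0 = 31; x_1 = 15; x_2 = 7; x_3 = 3; x_4 = 1; x_5 = 17; x_6 = 25; x_7 = 29; x_8 = 31.
Since x_8 = x_0 = 31, the sequence is periodic with period 8.
The value 15 first appears (with n ≥ 1) at x_1.

1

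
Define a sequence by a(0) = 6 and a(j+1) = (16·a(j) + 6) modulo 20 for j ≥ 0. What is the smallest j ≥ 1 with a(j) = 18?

2

Computing terms: a(0) = 6, a(1) = 2, a(2) = 18, a(3) = 14, a(4) = 10, a(5) = 6.
Since a(5) = a(0) = 6, the sequence is periodic with period 5.
The value 18 first appears (with j ≥ 1) at a(2).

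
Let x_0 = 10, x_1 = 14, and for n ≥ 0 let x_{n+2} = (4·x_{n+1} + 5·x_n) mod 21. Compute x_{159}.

Listing terms: x_0 = 10, x_1 = 14, x_2 = 1, x_3 = 11, x_4 = 7, x_5 = 20, x_6 = 10, x_7 = 14.
The sequence repeats with period 6.
(159 - 0) mod 6 = 3, so x_{159} = x_3 = 11.

11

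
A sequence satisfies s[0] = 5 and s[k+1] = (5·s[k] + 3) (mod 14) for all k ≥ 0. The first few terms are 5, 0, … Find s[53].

6

s[0] = 5,  s[1] = 0,  s[2] = 3,  s[3] = 4,  s[4] = 9,  s[5] = 6,  s[6] = 5.
Since s[6] = s[0] = 5, the sequence is periodic with period 6.
So s[53] = s[0 + ((53-0) mod 6)] = s[5] = 6.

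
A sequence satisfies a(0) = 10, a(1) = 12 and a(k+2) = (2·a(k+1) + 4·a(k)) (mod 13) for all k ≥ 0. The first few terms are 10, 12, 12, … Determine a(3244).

5

Listing terms: a(0) = 10; a(1) = 12; a(2) = 12; a(3) = 7; a(4) = 10; a(5) = 9; a(6) = 6; a(7) = 9; a(8) = 3; a(9) = 3; a(10) = 5; a(11) = 9; a(12) = 12; a(13) = 8; a(14) = 12; a(15) = 4; a(16) = 4; a(17) = 11; a(18) = 12; a(19) = 3; a(20) = 2; a(21) = 3; a(22) = 1; a(23) = 1; a(24) = 6; a(25) = 3; a(26) = 4; a(27) = 7; a(28) = 4; a(29) = 10; a(30) = 10; a(31) = 8; a(32) = 4; a(33) = 1; a(34) = 5; a(35) = 1; a(36) = 9; a(37) = 9; a(38) = 2; a(39) = 1; a(40) = 10; a(41) = 11; a(42) = 10; a(43) = 12.
The sequence repeats with period 42.
So a(3244) = a(0 + ((3244-0) mod 42)) = a(10) = 5.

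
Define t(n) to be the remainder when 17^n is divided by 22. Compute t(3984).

9

We have t(1) = 17,  t(2) = 3,  t(3) = 7,  t(4) = 9,  t(5) = 21,  t(6) = 5,  t(7) = 19,  t(8) = 15,  t(9) = 13,  t(10) = 1,  t(11) = 17.
The sequence repeats with period 10.
(3984 - 1) mod 10 = 3, so t(3984) = t(4) = 9.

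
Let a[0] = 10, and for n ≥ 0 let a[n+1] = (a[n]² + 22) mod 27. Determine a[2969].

a[0] = 10, a[1] = 14, a[2] = 2, a[3] = 26, a[4] = 23, a[5] = 11, a[6] = 8, a[7] = 5, a[8] = 20, a[9] = 17, a[10] = 14.
Since a[10] = a[1] = 14, the sequence is eventually periodic: after a pre-period of length 1 it cycles with period 9.
For n ≥ 1, a[n] depends only on (n - 1) mod 9. (2969 - 1) mod 9 = 7, so a[2969] = a[8] = 20.

20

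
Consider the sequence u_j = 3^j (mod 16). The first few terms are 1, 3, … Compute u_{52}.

We have u_0 = 1, u_1 = 3, u_2 = 9, u_3 = 11, u_4 = 1.
The sequence repeats with period 4.
So u_{52} = u_{0 + ((52-0) mod 4)} = u_0 = 1.

1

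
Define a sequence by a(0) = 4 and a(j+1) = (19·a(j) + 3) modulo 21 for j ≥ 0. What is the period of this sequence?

6

Computing terms: a(0) = 4, a(1) = 16, a(2) = 13, a(3) = 19, a(4) = 7, a(5) = 10, a(6) = 4.
Since a(6) = a(0) = 4, the sequence is periodic with period 6.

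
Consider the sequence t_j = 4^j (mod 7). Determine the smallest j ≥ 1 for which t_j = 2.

2

Computing terms: t_0 = 1; t_1 = 4; t_2 = 2; t_3 = 1.
Since t_3 = t_0 = 1, the sequence is periodic with period 3.
The value 2 first appears (with j ≥ 1) at t_2.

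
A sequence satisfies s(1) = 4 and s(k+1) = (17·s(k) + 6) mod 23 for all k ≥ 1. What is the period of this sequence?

Listing terms: s(1) = 4,  s(2) = 5,  s(3) = 22,  s(4) = 12,  s(5) = 3,  s(6) = 11,  s(7) = 9,  s(8) = 21,  s(9) = 18,  s(10) = 13,  s(11) = 20,  s(12) = 1,  s(13) = 0,  s(14) = 6,  s(15) = 16,  s(16) = 2,  s(17) = 17,  s(18) = 19,  s(19) = 7,  s(20) = 10,  s(21) = 15,  s(22) = 8,  s(23) = 4.
Since s(23) = s(1) = 4, the sequence is periodic with period 22.

22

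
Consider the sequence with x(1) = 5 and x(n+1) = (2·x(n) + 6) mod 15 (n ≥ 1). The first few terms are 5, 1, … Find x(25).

Computing terms: x(1) = 5,  x(2) = 1,  x(3) = 8,  x(4) = 7,  x(5) = 5.
The sequence repeats with period 4.
(25 - 1) mod 4 = 0, so x(25) = x(1) = 5.

5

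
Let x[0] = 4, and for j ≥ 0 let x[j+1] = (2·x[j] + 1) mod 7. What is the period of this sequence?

3

Listing terms: x[0] = 4; x[1] = 2; x[2] = 5; x[3] = 4.
The sequence repeats with period 3.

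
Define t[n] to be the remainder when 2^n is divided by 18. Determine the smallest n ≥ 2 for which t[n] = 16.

4

Computing terms: t[1] = 2, t[2] = 4, t[3] = 8, t[4] = 16, t[5] = 14, t[6] = 10, t[7] = 2.
Since t[7] = t[1] = 2, the sequence is periodic with period 6.
The value 16 first appears (with n ≥ 2) at t[4].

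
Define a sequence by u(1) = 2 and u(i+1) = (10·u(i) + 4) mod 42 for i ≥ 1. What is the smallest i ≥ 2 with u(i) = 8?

4

Listing terms: u(1) = 2, u(2) = 24, u(3) = 34, u(4) = 8, u(5) = 0, u(6) = 4, u(7) = 2.
The sequence repeats with period 6.
The value 8 first appears (with i ≥ 2) at u(4).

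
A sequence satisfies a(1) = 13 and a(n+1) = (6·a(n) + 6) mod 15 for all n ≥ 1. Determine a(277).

Listing terms: a(1) = 13; a(2) = 9; a(3) = 0; a(4) = 6; a(5) = 12; a(6) = 3; a(7) = 9.
Since a(7) = a(2) = 9, the sequence is eventually periodic: after a pre-period of length 1 it cycles with period 5.
For n ≥ 2, a(n) depends only on (n - 2) mod 5. (277 - 2) mod 5 = 0, so a(277) = a(2) = 9.

9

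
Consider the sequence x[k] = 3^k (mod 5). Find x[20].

Listing terms: x[0] = 1, x[1] = 3, x[2] = 4, x[3] = 2, x[4] = 1.
The sequence repeats with period 4.
So x[20] = x[0 + ((20-0) mod 4)] = x[0] = 1.

1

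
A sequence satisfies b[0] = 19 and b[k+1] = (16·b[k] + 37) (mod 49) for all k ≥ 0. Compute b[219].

19

We have b[0] = 19, b[1] = 47, b[2] = 5, b[3] = 19.
The sequence repeats with period 3.
(219 - 0) mod 3 = 0, so b[219] = b[0] = 19.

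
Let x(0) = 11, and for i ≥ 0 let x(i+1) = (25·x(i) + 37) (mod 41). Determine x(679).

x(0) = 11,  x(1) = 25,  x(2) = 6,  x(3) = 23,  x(4) = 38,  x(5) = 3,  x(6) = 30,  x(7) = 8,  x(8) = 32,  x(9) = 17,  x(10) = 11.
The sequence repeats with period 10.
So x(679) = x(0 + ((679-0) mod 10)) = x(9) = 17.

17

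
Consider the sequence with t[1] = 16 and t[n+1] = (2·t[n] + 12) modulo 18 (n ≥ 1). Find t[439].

Listing terms: t[1] = 16, t[2] = 8, t[3] = 10, t[4] = 14, t[5] = 4, t[6] = 2, t[7] = 16.
Since t[7] = t[1] = 16, the sequence is periodic with period 6.
So t[439] = t[1 + ((439-1) mod 6)] = t[1] = 16.

16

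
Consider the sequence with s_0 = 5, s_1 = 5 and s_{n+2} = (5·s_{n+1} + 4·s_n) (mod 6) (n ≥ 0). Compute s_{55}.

1

Computing terms: s_0 = 5; s_1 = 5; s_2 = 3; s_3 = 5; s_4 = 1; s_5 = 1; s_6 = 3; s_7 = 1; s_8 = 5; s_9 = 5.
The sequence repeats with period 8.
So s_{55} = s_{0 + ((55-0) mod 8)} = s_7 = 1.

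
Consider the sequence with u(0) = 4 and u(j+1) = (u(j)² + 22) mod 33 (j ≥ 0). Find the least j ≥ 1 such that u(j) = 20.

3

We have u(0) = 4,  u(1) = 5,  u(2) = 14,  u(3) = 20,  u(4) = 26,  u(5) = 5.
Since u(5) = u(1) = 5, the sequence is eventually periodic: after a pre-period of length 1 it cycles with period 4.
The value 20 first appears (with j ≥ 1) at u(3).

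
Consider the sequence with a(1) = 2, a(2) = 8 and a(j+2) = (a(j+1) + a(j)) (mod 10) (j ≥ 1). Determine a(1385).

8

Listing terms: a(1) = 2, a(2) = 8, a(3) = 0, a(4) = 8, a(5) = 8, a(6) = 6, a(7) = 4, a(8) = 0, a(9) = 4, a(10) = 4, a(11) = 8, a(12) = 2, a(13) = 0, a(14) = 2, a(15) = 2, a(16) = 4, a(17) = 6, a(18) = 0, a(19) = 6, a(20) = 6, a(21) = 2, a(22) = 8.
The sequence repeats with period 20.
So a(1385) = a(1 + ((1385-1) mod 20)) = a(5) = 8.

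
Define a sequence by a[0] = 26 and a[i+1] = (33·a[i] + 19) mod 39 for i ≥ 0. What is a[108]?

a[0] = 26,  a[1] = 19,  a[2] = 22,  a[3] = 4,  a[4] = 34,  a[5] = 10,  a[6] = 37,  a[7] = 31,  a[8] = 28,  a[9] = 7,  a[10] = 16,  a[11] = 1,  a[12] = 13,  a[13] = 19.
Since a[13] = a[1] = 19, the sequence is eventually periodic: after a pre-period of length 1 it cycles with period 12.
For i ≥ 1, a[i] depends only on (i - 1) mod 12. (108 - 1) mod 12 = 11, so a[108] = a[12] = 13.

13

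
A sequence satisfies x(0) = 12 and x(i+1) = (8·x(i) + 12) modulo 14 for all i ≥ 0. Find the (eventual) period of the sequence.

We have x(0) = 12, x(1) = 10, x(2) = 8, x(3) = 6, x(4) = 4, x(5) = 2, x(6) = 0, x(7) = 12.
The sequence repeats with period 7.

7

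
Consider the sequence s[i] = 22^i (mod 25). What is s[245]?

s[1] = 22,  s[2] = 9,  s[3] = 23,  s[4] = 6,  s[5] = 7,  s[6] = 4,  s[7] = 13,  s[8] = 11,  s[9] = 17,  s[10] = 24,  s[11] = 3,  s[12] = 16,  s[13] = 2,  s[14] = 19,  s[15] = 18,  s[16] = 21,  s[17] = 12,  s[18] = 14,  s[19] = 8,  s[20] = 1,  s[21] = 22.
Since s[21] = s[1] = 22, the sequence is periodic with period 20.
So s[245] = s[1 + ((245-1) mod 20)] = s[5] = 7.

7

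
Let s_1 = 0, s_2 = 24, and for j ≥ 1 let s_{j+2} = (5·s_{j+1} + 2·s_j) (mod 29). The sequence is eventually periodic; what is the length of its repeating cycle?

28

Computing terms: s_1 = 0, s_2 = 24, s_3 = 4, s_4 = 10, s_5 = 0, s_6 = 20, s_7 = 13, s_8 = 18, s_9 = 0, s_{10} = 7, s_{11} = 6, s_{12} = 15, s_{13} = 0, s_{14} = 1, s_{15} = 5, s_{16} = 27, s_{17} = 0, s_{18} = 25, s_{19} = 9, s_{20} = 8, s_{21} = 0, s_{22} = 16, s_{23} = 22, s_{24} = 26, s_{25} = 0, s_{26} = 23, s_{27} = 28, s_{28} = 12, s_{29} = 0, s_{30} = 24.
Since (s_{29}, s_{30}) = (s_1, s_2) = (0, 24) (two consecutive terms determine the rest), the sequence is periodic with period 28.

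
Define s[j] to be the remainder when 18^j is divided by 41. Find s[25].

Computing terms: s[1] = 18; s[2] = 37; s[3] = 10; s[4] = 16; s[5] = 1; s[6] = 18.
Since s[6] = s[1] = 18, the sequence is periodic with period 5.
(25 - 1) mod 5 = 4, so s[25] = s[5] = 1.

1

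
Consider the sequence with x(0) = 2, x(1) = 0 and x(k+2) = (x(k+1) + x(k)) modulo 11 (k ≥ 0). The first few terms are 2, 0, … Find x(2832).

x(0) = 2; x(1) = 0; x(2) = 2; x(3) = 2; x(4) = 4; x(5) = 6; x(6) = 10; x(7) = 5; x(8) = 4; x(9) = 9; x(10) = 2; x(11) = 0.
The sequence repeats with period 10.
So x(2832) = x(0 + ((2832-0) mod 10)) = x(2) = 2.

2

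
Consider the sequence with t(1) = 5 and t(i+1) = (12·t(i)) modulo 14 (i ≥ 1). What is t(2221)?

12

t(1) = 5; t(2) = 4; t(3) = 6; t(4) = 2; t(5) = 10; t(6) = 8; t(7) = 12; t(8) = 4.
Since t(8) = t(2) = 4, the sequence is eventually periodic: after a pre-period of length 1 it cycles with period 6.
For i ≥ 2, t(i) depends only on (i - 2) mod 6. (2221 - 2) mod 6 = 5, so t(2221) = t(7) = 12.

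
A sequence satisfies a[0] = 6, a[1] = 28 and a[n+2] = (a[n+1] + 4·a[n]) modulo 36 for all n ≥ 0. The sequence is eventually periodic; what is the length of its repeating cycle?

24

We have a[0] = 6, a[1] = 28, a[2] = 16, a[3] = 20, a[4] = 12, a[5] = 20, a[6] = 32, a[7] = 4, a[8] = 24, a[9] = 4, a[10] = 28, a[11] = 8, a[12] = 12, a[13] = 8, a[14] = 20, a[15] = 16, a[16] = 24, a[17] = 16, a[18] = 4, a[19] = 32, a[20] = 12, a[21] = 32, a[22] = 8, a[23] = 28, a[24] = 24, a[25] = 28, a[26] = 16.
Since (a[25], a[26]) = (a[1], a[2]) = (28, 16) (two consecutive terms determine the rest), the sequence is eventually periodic: after a pre-period of length 1 it cycles with period 24.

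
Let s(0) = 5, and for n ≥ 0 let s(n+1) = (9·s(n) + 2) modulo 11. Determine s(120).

Listing terms: s(0) = 5; s(1) = 3; s(2) = 7; s(3) = 10; s(4) = 4; s(5) = 5.
Since s(5) = s(0) = 5, the sequence is periodic with period 5.
(120 - 0) mod 5 = 0, so s(120) = s(0) = 5.

5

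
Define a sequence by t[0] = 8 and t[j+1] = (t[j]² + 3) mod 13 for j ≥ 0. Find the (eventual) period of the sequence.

5

t[0] = 8,  t[1] = 2,  t[2] = 7,  t[3] = 0,  t[4] = 3,  t[5] = 12,  t[6] = 4,  t[7] = 6,  t[8] = 0.
Since t[8] = t[3] = 0, the sequence is eventually periodic: after a pre-period of length 3 it cycles with period 5.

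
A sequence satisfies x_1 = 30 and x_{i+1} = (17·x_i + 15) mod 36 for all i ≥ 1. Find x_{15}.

12

x_1 = 30; x_2 = 21; x_3 = 12; x_4 = 3; x_5 = 30.
Since x_5 = x_1 = 30, the sequence is periodic with period 4.
So x_{15} = x_{1 + ((15-1) mod 4)} = x_3 = 12.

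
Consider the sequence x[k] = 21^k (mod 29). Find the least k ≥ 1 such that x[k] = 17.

Listing terms: x[0] = 1,  x[1] = 21,  x[2] = 6,  x[3] = 10,  x[4] = 7,  x[5] = 2,  x[6] = 13,  x[7] = 12,  x[8] = 20,  x[9] = 14,  x[10] = 4,  x[11] = 26,  x[12] = 24,  x[13] = 11,  x[14] = 28,  x[15] = 8,  x[16] = 23,  x[17] = 19,  x[18] = 22,  x[19] = 27,  x[20] = 16,  x[21] = 17,  x[22] = 9,  x[23] = 15,  x[24] = 25,  x[25] = 3,  x[26] = 5,  x[27] = 18,  x[28] = 1.
The sequence repeats with period 28.
The value 17 first appears (with k ≥ 1) at x[21].

21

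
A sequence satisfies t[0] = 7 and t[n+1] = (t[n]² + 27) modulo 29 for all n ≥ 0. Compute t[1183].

We have t[0] = 7; t[1] = 18; t[2] = 3; t[3] = 7.
Since t[3] = t[0] = 7, the sequence is periodic with period 3.
(1183 - 0) mod 3 = 1, so t[1183] = t[1] = 18.

18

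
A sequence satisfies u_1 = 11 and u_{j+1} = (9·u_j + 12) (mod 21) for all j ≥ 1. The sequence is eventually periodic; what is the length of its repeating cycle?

We have u_1 = 11; u_2 = 6; u_3 = 3; u_4 = 18; u_5 = 6.
Since u_5 = u_2 = 6, the sequence is eventually periodic: after a pre-period of length 1 it cycles with period 3.

3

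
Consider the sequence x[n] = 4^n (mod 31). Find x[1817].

Computing terms: x[1] = 4, x[2] = 16, x[3] = 2, x[4] = 8, x[5] = 1, x[6] = 4.
Since x[6] = x[1] = 4, the sequence is periodic with period 5.
So x[1817] = x[1 + ((1817-1) mod 5)] = x[2] = 16.

16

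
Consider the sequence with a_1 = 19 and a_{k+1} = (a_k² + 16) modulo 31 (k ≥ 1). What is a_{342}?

30

Computing terms: a_1 = 19, a_2 = 5, a_3 = 10, a_4 = 23, a_5 = 18, a_6 = 30, a_7 = 17, a_8 = 26, a_9 = 10.
Since a_9 = a_3 = 10, the sequence is eventually periodic: after a pre-period of length 2 it cycles with period 6.
For k ≥ 3, a_k depends only on (k - 3) mod 6. (342 - 3) mod 6 = 3, so a_{342} = a_6 = 30.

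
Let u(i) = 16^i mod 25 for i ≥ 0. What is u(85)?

Listing terms: u(0) = 1,  u(1) = 16,  u(2) = 6,  u(3) = 21,  u(4) = 11,  u(5) = 1.
Since u(5) = u(0) = 1, the sequence is periodic with period 5.
(85 - 0) mod 5 = 0, so u(85) = u(0) = 1.

1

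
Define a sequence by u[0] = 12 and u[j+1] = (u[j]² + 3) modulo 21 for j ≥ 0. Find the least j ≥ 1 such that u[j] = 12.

Computing terms: u[0] = 12; u[1] = 0; u[2] = 3; u[3] = 12.
Since u[3] = u[0] = 12, the sequence is periodic with period 3.
The value 12 next appears (with j ≥ 1) at u[3].

3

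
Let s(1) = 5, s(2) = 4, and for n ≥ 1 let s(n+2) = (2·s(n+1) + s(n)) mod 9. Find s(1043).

1

Computing terms: s(1) = 5,  s(2) = 4,  s(3) = 4,  s(4) = 3,  s(5) = 1,  s(6) = 5,  s(7) = 2,  s(8) = 0,  s(9) = 2,  s(10) = 4,  s(11) = 1,  s(12) = 6,  s(13) = 4,  s(14) = 5,  s(15) = 5,  s(16) = 6,  s(17) = 8,  s(18) = 4,  s(19) = 7,  s(20) = 0,  s(21) = 7,  s(22) = 5,  s(23) = 8,  s(24) = 3,  s(25) = 5,  s(26) = 4.
The sequence repeats with period 24.
So s(1043) = s(1 + ((1043-1) mod 24)) = s(11) = 1.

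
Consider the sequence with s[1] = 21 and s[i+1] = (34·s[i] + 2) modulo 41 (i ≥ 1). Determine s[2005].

s[1] = 21, s[2] = 19, s[3] = 33, s[4] = 17, s[5] = 6, s[6] = 1, s[7] = 36, s[8] = 37, s[9] = 30, s[10] = 38, s[11] = 23, s[12] = 5, s[13] = 8, s[14] = 28, s[15] = 11, s[16] = 7, s[17] = 35, s[18] = 3, s[19] = 22, s[20] = 12, s[21] = 0, s[22] = 2, s[23] = 29, s[24] = 4, s[25] = 15, s[26] = 20, s[27] = 26, s[28] = 25, s[29] = 32, s[30] = 24, s[31] = 39, s[32] = 16, s[33] = 13, s[34] = 34, s[35] = 10, s[36] = 14, s[37] = 27, s[38] = 18, s[39] = 40, s[40] = 9, s[41] = 21.
The sequence repeats with period 40.
(2005 - 1) mod 40 = 4, so s[2005] = s[5] = 6.

6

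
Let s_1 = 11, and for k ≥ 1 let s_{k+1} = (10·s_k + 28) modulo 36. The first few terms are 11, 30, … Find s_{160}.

Computing terms: s_1 = 11, s_2 = 30, s_3 = 4, s_4 = 32, s_5 = 24, s_6 = 16, s_7 = 8, s_8 = 0, s_9 = 28, s_{10} = 20, s_{11} = 12, s_{12} = 4.
Since s_{12} = s_3 = 4, the sequence is eventually periodic: after a pre-period of length 2 it cycles with period 9.
For k ≥ 3, s_k depends only on (k - 3) mod 9. (160 - 3) mod 9 = 4, so s_{160} = s_7 = 8.

8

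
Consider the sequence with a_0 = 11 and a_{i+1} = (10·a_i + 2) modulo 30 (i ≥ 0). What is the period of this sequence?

We have a_0 = 11; a_1 = 22; a_2 = 12; a_3 = 2; a_4 = 22.
Since a_4 = a_1 = 22, the sequence is eventually periodic: after a pre-period of length 1 it cycles with period 3.

3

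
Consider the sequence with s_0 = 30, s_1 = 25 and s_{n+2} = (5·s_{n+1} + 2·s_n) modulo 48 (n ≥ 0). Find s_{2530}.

37

We have s_0 = 30, s_1 = 25, s_2 = 41, s_3 = 15, s_4 = 13, s_5 = 47, s_6 = 21, s_7 = 7, s_8 = 29, s_9 = 15, s_{10} = 37, s_{11} = 23, s_{12} = 45, s_{13} = 31, s_{14} = 5, s_{15} = 39, s_{16} = 13, s_{17} = 47.
Since (s_{16}, s_{17}) = (s_4, s_5) = (13, 47) (two consecutive terms determine the rest), the sequence is eventually periodic: after a pre-period of length 4 it cycles with period 12.
For n ≥ 4, s_n depends only on (n - 4) mod 12. (2530 - 4) mod 12 = 6, so s_{2530} = s_{10} = 37.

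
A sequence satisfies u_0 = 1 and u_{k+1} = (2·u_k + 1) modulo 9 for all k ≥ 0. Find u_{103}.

3

u_0 = 1,  u_1 = 3,  u_2 = 7,  u_3 = 6,  u_4 = 4,  u_5 = 0,  u_6 = 1.
The sequence repeats with period 6.
So u_{103} = u_{0 + ((103-0) mod 6)} = u_1 = 3.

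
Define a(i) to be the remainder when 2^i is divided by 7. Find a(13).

We have a(0) = 1, a(1) = 2, a(2) = 4, a(3) = 1.
Since a(3) = a(0) = 1, the sequence is periodic with period 3.
(13 - 0) mod 3 = 1, so a(13) = a(1) = 2.

2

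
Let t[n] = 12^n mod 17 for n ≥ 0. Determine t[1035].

Listing terms: t[0] = 1,  t[1] = 12,  t[2] = 8,  t[3] = 11,  t[4] = 13,  t[5] = 3,  t[6] = 2,  t[7] = 7,  t[8] = 16,  t[9] = 5,  t[10] = 9,  t[11] = 6,  t[12] = 4,  t[13] = 14,  t[14] = 15,  t[15] = 10,  t[16] = 1.
The sequence repeats with period 16.
So t[1035] = t[0 + ((1035-0) mod 16)] = t[11] = 6.

6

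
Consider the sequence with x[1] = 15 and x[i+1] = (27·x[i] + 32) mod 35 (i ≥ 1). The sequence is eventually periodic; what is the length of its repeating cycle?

We have x[1] = 15,  x[2] = 17,  x[3] = 1,  x[4] = 24,  x[5] = 15.
The sequence repeats with period 4.

4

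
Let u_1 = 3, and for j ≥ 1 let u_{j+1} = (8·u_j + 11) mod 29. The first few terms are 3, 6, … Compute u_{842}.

We have u_1 = 3, u_2 = 6, u_3 = 1, u_4 = 19, u_5 = 18, u_6 = 10, u_7 = 4, u_8 = 14, u_9 = 7, u_{10} = 9, u_{11} = 25, u_{12} = 8, u_{13} = 17, u_{14} = 2, u_{15} = 27, u_{16} = 24, u_{17} = 0, u_{18} = 11, u_{19} = 12, u_{20} = 20, u_{21} = 26, u_{22} = 16, u_{23} = 23, u_{24} = 21, u_{25} = 5, u_{26} = 22, u_{27} = 13, u_{28} = 28, u_{29} = 3.
Since u_{29} = u_1 = 3, the sequence is periodic with period 28.
So u_{842} = u_{1 + ((842-1) mod 28)} = u_2 = 6.

6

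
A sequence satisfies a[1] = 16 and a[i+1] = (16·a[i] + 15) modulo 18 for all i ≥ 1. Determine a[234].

13

Computing terms: a[1] = 16; a[2] = 1; a[3] = 13; a[4] = 7; a[5] = 1.
Since a[5] = a[2] = 1, the sequence is eventually periodic: after a pre-period of length 1 it cycles with period 3.
For i ≥ 2, a[i] depends only on (i - 2) mod 3. (234 - 2) mod 3 = 1, so a[234] = a[3] = 13.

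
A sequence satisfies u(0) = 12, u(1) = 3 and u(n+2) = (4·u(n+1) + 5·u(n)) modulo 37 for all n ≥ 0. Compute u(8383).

Computing terms: u(0) = 12; u(1) = 3; u(2) = 35; u(3) = 7; u(4) = 18; u(5) = 33; u(6) = 0; u(7) = 17; u(8) = 31; u(9) = 24; u(10) = 29; u(11) = 14; u(12) = 16; u(13) = 23; u(14) = 24; u(15) = 26; u(16) = 2; u(17) = 27; u(18) = 7; u(19) = 15; u(20) = 21; u(21) = 11; u(22) = 1; u(23) = 22; u(24) = 19; u(25) = 1; u(26) = 25; u(27) = 31; u(28) = 27; u(29) = 4; u(30) = 3; u(31) = 32; u(32) = 32; u(33) = 29; u(34) = 17; u(35) = 28; u(36) = 12; u(37) = 3.
Since (u(36), u(37)) = (u(0), u(1)) = (12, 3) (two consecutive terms determine the rest), the sequence is periodic with period 36.
(8383 - 0) mod 36 = 31, so u(8383) = u(31) = 32.

32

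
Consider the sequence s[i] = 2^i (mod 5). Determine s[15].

3

s[0] = 1; s[1] = 2; s[2] = 4; s[3] = 3; s[4] = 1.
Since s[4] = s[0] = 1, the sequence is periodic with period 4.
(15 - 0) mod 4 = 3, so s[15] = s[3] = 3.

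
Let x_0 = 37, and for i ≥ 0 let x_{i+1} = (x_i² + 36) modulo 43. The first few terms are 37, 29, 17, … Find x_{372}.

x_0 = 37,  x_1 = 29,  x_2 = 17,  x_3 = 24,  x_4 = 10,  x_5 = 7,  x_6 = 42,  x_7 = 37.
Since x_7 = x_0 = 37, the sequence is periodic with period 7.
(372 - 0) mod 7 = 1, so x_{372} = x_1 = 29.

29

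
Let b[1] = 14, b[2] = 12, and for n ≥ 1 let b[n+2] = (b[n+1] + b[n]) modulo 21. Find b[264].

16

Computing terms: b[1] = 14,  b[2] = 12,  b[3] = 5,  b[4] = 17,  b[5] = 1,  b[6] = 18,  b[7] = 19,  b[8] = 16,  b[9] = 14,  b[10] = 9,  b[11] = 2,  b[12] = 11,  b[13] = 13,  b[14] = 3,  b[15] = 16,  b[16] = 19,  b[17] = 14,  b[18] = 12.
Since (b[17], b[18]) = (b[1], b[2]) = (14, 12) (two consecutive terms determine the rest), the sequence is periodic with period 16.
(264 - 1) mod 16 = 7, so b[264] = b[8] = 16.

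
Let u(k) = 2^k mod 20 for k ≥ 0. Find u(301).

Computing terms: u(0) = 1; u(1) = 2; u(2) = 4; u(3) = 8; u(4) = 16; u(5) = 12; u(6) = 4.
Since u(6) = u(2) = 4, the sequence is eventually periodic: after a pre-period of length 2 it cycles with period 4.
For k ≥ 2, u(k) depends only on (k - 2) mod 4. (301 - 2) mod 4 = 3, so u(301) = u(5) = 12.

12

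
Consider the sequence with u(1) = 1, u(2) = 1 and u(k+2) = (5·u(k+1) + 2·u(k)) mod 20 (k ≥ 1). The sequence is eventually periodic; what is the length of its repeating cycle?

8

Computing terms: u(1) = 1,  u(2) = 1,  u(3) = 7,  u(4) = 17,  u(5) = 19,  u(6) = 9,  u(7) = 3,  u(8) = 13,  u(9) = 11,  u(10) = 1,  u(11) = 7.
Since (u(10), u(11)) = (u(2), u(3)) = (1, 7) (two consecutive terms determine the rest), the sequence is eventually periodic: after a pre-period of length 1 it cycles with period 8.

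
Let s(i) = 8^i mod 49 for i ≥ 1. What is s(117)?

36

Listing terms: s(1) = 8,  s(2) = 15,  s(3) = 22,  s(4) = 29,  s(5) = 36,  s(6) = 43,  s(7) = 1,  s(8) = 8.
The sequence repeats with period 7.
So s(117) = s(1 + ((117-1) mod 7)) = s(5) = 36.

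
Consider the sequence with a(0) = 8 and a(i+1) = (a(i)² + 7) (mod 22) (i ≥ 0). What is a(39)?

Listing terms: a(0) = 8; a(1) = 5; a(2) = 10; a(3) = 19; a(4) = 16; a(5) = 21; a(6) = 8.
The sequence repeats with period 6.
(39 - 0) mod 6 = 3, so a(39) = a(3) = 19.

19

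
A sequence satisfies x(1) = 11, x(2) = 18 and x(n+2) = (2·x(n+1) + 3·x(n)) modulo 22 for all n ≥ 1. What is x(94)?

16

Computing terms: x(1) = 11,  x(2) = 18,  x(3) = 3,  x(4) = 16,  x(5) = 19,  x(6) = 20,  x(7) = 9,  x(8) = 12,  x(9) = 7,  x(10) = 6,  x(11) = 11,  x(12) = 18.
Since (x(11), x(12)) = (x(1), x(2)) = (11, 18) (two consecutive terms determine the rest), the sequence is periodic with period 10.
(94 - 1) mod 10 = 3, so x(94) = x(4) = 16.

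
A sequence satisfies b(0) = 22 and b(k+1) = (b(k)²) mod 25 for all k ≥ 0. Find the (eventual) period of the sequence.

4

b(0) = 22, b(1) = 9, b(2) = 6, b(3) = 11, b(4) = 21, b(5) = 16, b(6) = 6.
Since b(6) = b(2) = 6, the sequence is eventually periodic: after a pre-period of length 2 it cycles with period 4.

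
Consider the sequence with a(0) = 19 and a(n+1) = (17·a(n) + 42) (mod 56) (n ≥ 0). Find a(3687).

Computing terms: a(0) = 19,  a(1) = 29,  a(2) = 31,  a(3) = 9,  a(4) = 27,  a(5) = 53,  a(6) = 47,  a(7) = 1,  a(8) = 3,  a(9) = 37,  a(10) = 55,  a(11) = 25,  a(12) = 19.
The sequence repeats with period 12.
(3687 - 0) mod 12 = 3, so a(3687) = a(3) = 9.

9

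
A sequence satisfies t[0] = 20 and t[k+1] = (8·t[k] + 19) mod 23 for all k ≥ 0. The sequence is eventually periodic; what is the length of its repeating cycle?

We have t[0] = 20, t[1] = 18, t[2] = 2, t[3] = 12, t[4] = 0, t[5] = 19, t[6] = 10, t[7] = 7, t[8] = 6, t[9] = 21, t[10] = 3, t[11] = 20.
Since t[11] = t[0] = 20, the sequence is periodic with period 11.

11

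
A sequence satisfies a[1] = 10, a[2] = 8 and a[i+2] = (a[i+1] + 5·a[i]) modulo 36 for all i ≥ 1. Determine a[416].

8

a[1] = 10,  a[2] = 8,  a[3] = 22,  a[4] = 26,  a[5] = 28,  a[6] = 14,  a[7] = 10,  a[8] = 8.
The sequence repeats with period 6.
(416 - 1) mod 6 = 1, so a[416] = a[2] = 8.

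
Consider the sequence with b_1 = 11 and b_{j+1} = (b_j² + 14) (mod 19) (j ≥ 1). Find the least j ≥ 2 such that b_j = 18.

3

Listing terms: b_1 = 11, b_2 = 2, b_3 = 18, b_4 = 15, b_5 = 11.
The sequence repeats with period 4.
The value 18 first appears (with j ≥ 2) at b_3.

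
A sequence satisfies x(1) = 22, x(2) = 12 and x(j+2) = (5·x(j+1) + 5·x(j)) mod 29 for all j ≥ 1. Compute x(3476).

Listing terms: x(1) = 22, x(2) = 12, x(3) = 25, x(4) = 11, x(5) = 6, x(6) = 27, x(7) = 20, x(8) = 3, x(9) = 28, x(10) = 10, x(11) = 16, x(12) = 14, x(13) = 5, x(14) = 8, x(15) = 7, x(16) = 17, x(17) = 4, x(18) = 18, x(19) = 23, x(20) = 2, x(21) = 9, x(22) = 26, x(23) = 1, x(24) = 19, x(25) = 13, x(26) = 15, x(27) = 24, x(28) = 21, x(29) = 22, x(30) = 12.
Since (x(29), x(30)) = (x(1), x(2)) = (22, 12) (two consecutive terms determine the rest), the sequence is periodic with period 28.
So x(3476) = x(1 + ((3476-1) mod 28)) = x(4) = 11.

11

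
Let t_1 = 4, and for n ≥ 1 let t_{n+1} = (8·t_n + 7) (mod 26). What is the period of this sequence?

We have t_1 = 4,  t_2 = 13,  t_3 = 7,  t_4 = 11,  t_5 = 17,  t_6 = 13.
Since t_6 = t_2 = 13, the sequence is eventually periodic: after a pre-period of length 1 it cycles with period 4.

4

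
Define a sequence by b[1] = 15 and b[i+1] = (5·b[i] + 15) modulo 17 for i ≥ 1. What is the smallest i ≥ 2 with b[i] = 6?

3

Listing terms: b[1] = 15, b[2] = 5, b[3] = 6, b[4] = 11, b[5] = 2, b[6] = 8, b[7] = 4, b[8] = 1, b[9] = 3, b[10] = 13, b[11] = 12, b[12] = 7, b[13] = 16, b[14] = 10, b[15] = 14, b[16] = 0, b[17] = 15.
The sequence repeats with period 16.
The value 6 first appears (with i ≥ 2) at b[3].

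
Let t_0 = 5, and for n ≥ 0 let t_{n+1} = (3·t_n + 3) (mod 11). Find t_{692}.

2

We have t_0 = 5, t_1 = 7, t_2 = 2, t_3 = 9, t_4 = 8, t_5 = 5.
The sequence repeats with period 5.
(692 - 0) mod 5 = 2, so t_{692} = t_2 = 2.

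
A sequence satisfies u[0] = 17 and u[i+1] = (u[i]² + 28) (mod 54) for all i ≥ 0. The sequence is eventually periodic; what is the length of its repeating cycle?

We have u[0] = 17, u[1] = 47, u[2] = 23, u[3] = 17.
The sequence repeats with period 3.

3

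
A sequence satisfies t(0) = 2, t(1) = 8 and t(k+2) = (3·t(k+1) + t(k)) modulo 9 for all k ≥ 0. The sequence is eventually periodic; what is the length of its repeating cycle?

t(0) = 2,  t(1) = 8,  t(2) = 8,  t(3) = 5,  t(4) = 5,  t(5) = 2,  t(6) = 2,  t(7) = 8.
Since (t(6), t(7)) = (t(0), t(1)) = (2, 8) (two consecutive terms determine the rest), the sequence is periodic with period 6.

6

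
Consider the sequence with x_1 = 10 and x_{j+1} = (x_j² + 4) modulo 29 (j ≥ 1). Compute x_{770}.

8

x_1 = 10,  x_2 = 17,  x_3 = 3,  x_4 = 13,  x_5 = 28,  x_6 = 5,  x_7 = 0,  x_8 = 4,  x_9 = 20,  x_{10} = 27,  x_{11} = 8,  x_{12} = 10.
Since x_{12} = x_1 = 10, the sequence is periodic with period 11.
(770 - 1) mod 11 = 10, so x_{770} = x_{11} = 8.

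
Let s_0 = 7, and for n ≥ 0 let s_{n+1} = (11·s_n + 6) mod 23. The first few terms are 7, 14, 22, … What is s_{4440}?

s_0 = 7; s_1 = 14; s_2 = 22; s_3 = 18; s_4 = 20; s_5 = 19; s_6 = 8; s_7 = 2; s_8 = 5; s_9 = 15; s_{10} = 10; s_{11} = 1; s_{12} = 17; s_{13} = 9; s_{14} = 13; s_{15} = 11; s_{16} = 12; s_{17} = 0; s_{18} = 6; s_{19} = 3; s_{20} = 16; s_{21} = 21; s_{22} = 7.
The sequence repeats with period 22.
So s_{4440} = s_{0 + ((4440-0) mod 22)} = s_{18} = 6.

6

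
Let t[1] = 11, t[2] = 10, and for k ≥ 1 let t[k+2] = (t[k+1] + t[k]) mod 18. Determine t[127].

Computing terms: t[1] = 11; t[2] = 10; t[3] = 3; t[4] = 13; t[5] = 16; t[6] = 11; t[7] = 9; t[8] = 2; t[9] = 11; t[10] = 13; t[11] = 6; t[12] = 1; t[13] = 7; t[14] = 8; t[15] = 15; t[16] = 5; t[17] = 2; t[18] = 7; t[19] = 9; t[20] = 16; t[21] = 7; t[22] = 5; t[23] = 12; t[24] = 17; t[25] = 11; t[26] = 10.
The sequence repeats with period 24.
(127 - 1) mod 24 = 6, so t[127] = t[7] = 9.

9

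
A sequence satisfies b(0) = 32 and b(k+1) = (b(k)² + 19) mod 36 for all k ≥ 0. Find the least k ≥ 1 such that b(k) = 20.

We have b(0) = 32, b(1) = 35, b(2) = 20, b(3) = 23, b(4) = 8, b(5) = 11, b(6) = 32.
The sequence repeats with period 6.
The value 20 first appears (with k ≥ 1) at b(2).

2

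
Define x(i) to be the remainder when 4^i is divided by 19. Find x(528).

Computing terms: x(0) = 1, x(1) = 4, x(2) = 16, x(3) = 7, x(4) = 9, x(5) = 17, x(6) = 11, x(7) = 6, x(8) = 5, x(9) = 1.
Since x(9) = x(0) = 1, the sequence is periodic with period 9.
So x(528) = x(0 + ((528-0) mod 9)) = x(6) = 11.

11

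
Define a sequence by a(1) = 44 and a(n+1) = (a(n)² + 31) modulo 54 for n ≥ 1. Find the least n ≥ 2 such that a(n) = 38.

We have a(1) = 44; a(2) = 23; a(3) = 20; a(4) = 53; a(5) = 32; a(6) = 29; a(7) = 8; a(8) = 41; a(9) = 38; a(10) = 17; a(11) = 50; a(12) = 47; a(13) = 26; a(14) = 5; a(15) = 2; a(16) = 35; a(17) = 14; a(18) = 11; a(19) = 44.
The sequence repeats with period 18.
The value 38 first appears (with n ≥ 2) at a(9).

9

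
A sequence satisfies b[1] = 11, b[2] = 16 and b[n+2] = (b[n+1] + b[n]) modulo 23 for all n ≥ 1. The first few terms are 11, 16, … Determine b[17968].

15

We have b[1] = 11, b[2] = 16, b[3] = 4, b[4] = 20, b[5] = 1, b[6] = 21, b[7] = 22, b[8] = 20, b[9] = 19, b[10] = 16, b[11] = 12, b[12] = 5, b[13] = 17, b[14] = 22, b[15] = 16, b[16] = 15, b[17] = 8, b[18] = 0, b[19] = 8, b[20] = 8, b[21] = 16, b[22] = 1, b[23] = 17, b[24] = 18, b[25] = 12, b[26] = 7, b[27] = 19, b[28] = 3, b[29] = 22, b[30] = 2, b[31] = 1, b[32] = 3, b[33] = 4, b[34] = 7, b[35] = 11, b[36] = 18, b[37] = 6, b[38] = 1, b[39] = 7, b[40] = 8, b[41] = 15, b[42] = 0, b[43] = 15, b[44] = 15, b[45] = 7, b[46] = 22, b[47] = 6, b[48] = 5, b[49] = 11, b[50] = 16.
Since (b[49], b[50]) = (b[1], b[2]) = (11, 16) (two consecutive terms determine the rest), the sequence is periodic with period 48.
So b[17968] = b[1 + ((17968-1) mod 48)] = b[16] = 15.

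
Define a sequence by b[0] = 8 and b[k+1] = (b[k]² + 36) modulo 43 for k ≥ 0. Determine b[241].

Computing terms: b[0] = 8,  b[1] = 14,  b[2] = 17,  b[3] = 24,  b[4] = 10,  b[5] = 7,  b[6] = 42,  b[7] = 37,  b[8] = 29,  b[9] = 17.
Since b[9] = b[2] = 17, the sequence is eventually periodic: after a pre-period of length 2 it cycles with period 7.
For k ≥ 2, b[k] depends only on (k - 2) mod 7. (241 - 2) mod 7 = 1, so b[241] = b[3] = 24.

24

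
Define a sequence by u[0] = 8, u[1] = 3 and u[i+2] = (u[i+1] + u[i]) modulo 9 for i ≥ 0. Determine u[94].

4

We have u[0] = 8,  u[1] = 3,  u[2] = 2,  u[3] = 5,  u[4] = 7,  u[5] = 3,  u[6] = 1,  u[7] = 4,  u[8] = 5,  u[9] = 0,  u[10] = 5,  u[11] = 5,  u[12] = 1,  u[13] = 6,  u[14] = 7,  u[15] = 4,  u[16] = 2,  u[17] = 6,  u[18] = 8,  u[19] = 5,  u[20] = 4,  u[21] = 0,  u[22] = 4,  u[23] = 4,  u[24] = 8,  u[25] = 3.
The sequence repeats with period 24.
(94 - 0) mod 24 = 22, so u[94] = u[22] = 4.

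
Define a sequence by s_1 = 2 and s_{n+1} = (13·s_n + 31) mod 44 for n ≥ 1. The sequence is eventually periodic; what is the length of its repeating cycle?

Listing terms: s_1 = 2,  s_2 = 13,  s_3 = 24,  s_4 = 35,  s_5 = 2.
The sequence repeats with period 4.

4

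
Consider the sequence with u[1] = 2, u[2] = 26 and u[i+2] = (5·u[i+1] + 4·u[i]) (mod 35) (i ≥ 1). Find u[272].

9

u[1] = 2,  u[2] = 26,  u[3] = 33,  u[4] = 24,  u[5] = 7,  u[6] = 26,  u[7] = 18,  u[8] = 19,  u[9] = 27,  u[10] = 1,  u[11] = 8,  u[12] = 9,  u[13] = 7,  u[14] = 1,  u[15] = 33,  u[16] = 29,  u[17] = 32,  u[18] = 31,  u[19] = 3,  u[20] = 34,  u[21] = 7,  u[22] = 31,  u[23] = 8,  u[24] = 24,  u[25] = 12,  u[26] = 16,  u[27] = 23,  u[28] = 4,  u[29] = 7,  u[30] = 16,  u[31] = 3,  u[32] = 9,  u[33] = 22,  u[34] = 6,  u[35] = 13,  u[36] = 19,  u[37] = 7,  u[38] = 6,  u[39] = 23,  u[40] = 34,  u[41] = 17,  u[42] = 11,  u[43] = 18,  u[44] = 29,  u[45] = 7,  u[46] = 11,  u[47] = 13,  u[48] = 4,  u[49] = 2,  u[50] = 26.
The sequence repeats with period 48.
(272 - 1) mod 48 = 31, so u[272] = u[32] = 9.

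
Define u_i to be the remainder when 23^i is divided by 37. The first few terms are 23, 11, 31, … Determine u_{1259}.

Computing terms: u_1 = 23, u_2 = 11, u_3 = 31, u_4 = 10, u_5 = 8, u_6 = 36, u_7 = 14, u_8 = 26, u_9 = 6, u_{10} = 27, u_{11} = 29, u_{12} = 1, u_{13} = 23.
The sequence repeats with period 12.
So u_{1259} = u_{1 + ((1259-1) mod 12)} = u_{11} = 29.

29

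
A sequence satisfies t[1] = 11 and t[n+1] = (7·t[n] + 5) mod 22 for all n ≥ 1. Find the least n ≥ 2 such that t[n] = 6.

Computing terms: t[1] = 11,  t[2] = 16,  t[3] = 7,  t[4] = 10,  t[5] = 9,  t[6] = 2,  t[7] = 19,  t[8] = 6,  t[9] = 3,  t[10] = 4,  t[11] = 11.
The sequence repeats with period 10.
The value 6 first appears (with n ≥ 2) at t[8].

8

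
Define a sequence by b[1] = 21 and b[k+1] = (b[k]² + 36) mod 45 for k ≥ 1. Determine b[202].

36

Computing terms: b[1] = 21,  b[2] = 27,  b[3] = 0,  b[4] = 36,  b[5] = 27.
Since b[5] = b[2] = 27, the sequence is eventually periodic: after a pre-period of length 1 it cycles with period 3.
For k ≥ 2, b[k] depends only on (k - 2) mod 3. (202 - 2) mod 3 = 2, so b[202] = b[4] = 36.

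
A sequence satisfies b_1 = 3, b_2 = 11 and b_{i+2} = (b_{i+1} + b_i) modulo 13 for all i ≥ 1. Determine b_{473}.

Computing terms: b_1 = 3, b_2 = 11, b_3 = 1, b_4 = 12, b_5 = 0, b_6 = 12, b_7 = 12, b_8 = 11, b_9 = 10, b_{10} = 8, b_{11} = 5, b_{12} = 0, b_{13} = 5, b_{14} = 5, b_{15} = 10, b_{16} = 2, b_{17} = 12, b_{18} = 1, b_{19} = 0, b_{20} = 1, b_{21} = 1, b_{22} = 2, b_{23} = 3, b_{24} = 5, b_{25} = 8, b_{26} = 0, b_{27} = 8, b_{28} = 8, b_{29} = 3, b_{30} = 11.
Since (b_{29}, b_{30}) = (b_1, b_2) = (3, 11) (two consecutive terms determine the rest), the sequence is periodic with period 28.
(473 - 1) mod 28 = 24, so b_{473} = b_{25} = 8.

8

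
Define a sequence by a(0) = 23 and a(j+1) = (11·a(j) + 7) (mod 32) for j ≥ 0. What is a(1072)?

a(0) = 23, a(1) = 4, a(2) = 19, a(3) = 24, a(4) = 15, a(5) = 12, a(6) = 11, a(7) = 0, a(8) = 7, a(9) = 20, a(10) = 3, a(11) = 8, a(12) = 31, a(13) = 28, a(14) = 27, a(15) = 16, a(16) = 23.
Since a(16) = a(0) = 23, the sequence is periodic with period 16.
So a(1072) = a(0 + ((1072-0) mod 16)) = a(0) = 23.

23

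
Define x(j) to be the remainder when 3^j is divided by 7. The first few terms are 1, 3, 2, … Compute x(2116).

Computing terms: x(0) = 1, x(1) = 3, x(2) = 2, x(3) = 6, x(4) = 4, x(5) = 5, x(6) = 1.
Since x(6) = x(0) = 1, the sequence is periodic with period 6.
So x(2116) = x(0 + ((2116-0) mod 6)) = x(4) = 4.

4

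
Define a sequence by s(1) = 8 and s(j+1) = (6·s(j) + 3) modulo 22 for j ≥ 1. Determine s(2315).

13

s(1) = 8, s(2) = 7, s(3) = 1, s(4) = 9, s(5) = 13, s(6) = 15, s(7) = 5, s(8) = 11, s(9) = 3, s(10) = 21, s(11) = 19, s(12) = 7.
Since s(12) = s(2) = 7, the sequence is eventually periodic: after a pre-period of length 1 it cycles with period 10.
For j ≥ 2, s(j) depends only on (j - 2) mod 10. (2315 - 2) mod 10 = 3, so s(2315) = s(5) = 13.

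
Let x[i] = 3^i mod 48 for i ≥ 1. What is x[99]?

x[1] = 3,  x[2] = 9,  x[3] = 27,  x[4] = 33,  x[5] = 3.
Since x[5] = x[1] = 3, the sequence is periodic with period 4.
So x[99] = x[1 + ((99-1) mod 4)] = x[3] = 27.

27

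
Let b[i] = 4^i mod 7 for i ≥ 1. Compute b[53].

2

Computing terms: b[1] = 4,  b[2] = 2,  b[3] = 1,  b[4] = 4.
The sequence repeats with period 3.
So b[53] = b[1 + ((53-1) mod 3)] = b[2] = 2.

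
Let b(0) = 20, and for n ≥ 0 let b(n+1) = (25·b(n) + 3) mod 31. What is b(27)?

20

We have b(0) = 20; b(1) = 7; b(2) = 23; b(3) = 20.
The sequence repeats with period 3.
So b(27) = b(0 + ((27-0) mod 3)) = b(0) = 20.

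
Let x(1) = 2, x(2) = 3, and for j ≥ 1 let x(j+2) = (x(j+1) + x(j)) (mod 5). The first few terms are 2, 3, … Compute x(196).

Listing terms: x(1) = 2; x(2) = 3; x(3) = 0; x(4) = 3; x(5) = 3; x(6) = 1; x(7) = 4; x(8) = 0; x(9) = 4; x(10) = 4; x(11) = 3; x(12) = 2; x(13) = 0; x(14) = 2; x(15) = 2; x(16) = 4; x(17) = 1; x(18) = 0; x(19) = 1; x(20) = 1; x(21) = 2; x(22) = 3.
The sequence repeats with period 20.
(196 - 1) mod 20 = 15, so x(196) = x(16) = 4.

4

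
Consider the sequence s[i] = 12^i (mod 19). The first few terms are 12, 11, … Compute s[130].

7

We have s[1] = 12,  s[2] = 11,  s[3] = 18,  s[4] = 7,  s[5] = 8,  s[6] = 1,  s[7] = 12.
Since s[7] = s[1] = 12, the sequence is periodic with period 6.
(130 - 1) mod 6 = 3, so s[130] = s[4] = 7.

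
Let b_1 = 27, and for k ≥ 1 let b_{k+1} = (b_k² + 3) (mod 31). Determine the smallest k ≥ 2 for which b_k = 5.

We have b_1 = 27,  b_2 = 19,  b_3 = 23,  b_4 = 5,  b_5 = 28,  b_6 = 12,  b_7 = 23.
Since b_7 = b_3 = 23, the sequence is eventually periodic: after a pre-period of length 2 it cycles with period 4.
The value 5 first appears (with k ≥ 2) at b_4.

4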